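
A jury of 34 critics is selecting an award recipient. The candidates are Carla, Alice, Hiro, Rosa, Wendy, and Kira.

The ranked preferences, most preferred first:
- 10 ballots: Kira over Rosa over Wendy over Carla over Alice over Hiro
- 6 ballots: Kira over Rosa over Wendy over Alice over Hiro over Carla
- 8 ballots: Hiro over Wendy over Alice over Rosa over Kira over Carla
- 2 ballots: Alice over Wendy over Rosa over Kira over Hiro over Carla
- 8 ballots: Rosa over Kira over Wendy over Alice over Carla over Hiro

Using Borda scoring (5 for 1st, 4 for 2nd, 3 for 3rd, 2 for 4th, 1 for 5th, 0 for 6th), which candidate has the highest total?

Rosa

Carla: 10×2 + 6×0 + 8×0 + 2×0 + 8×1 = 28
Alice: 10×1 + 6×2 + 8×3 + 2×5 + 8×2 = 72
Hiro: 10×0 + 6×1 + 8×5 + 2×1 + 8×0 = 48
Rosa: 10×4 + 6×4 + 8×2 + 2×3 + 8×5 = 126
Wendy: 10×3 + 6×3 + 8×4 + 2×4 + 8×3 = 112
Kira: 10×5 + 6×5 + 8×1 + 2×2 + 8×4 = 124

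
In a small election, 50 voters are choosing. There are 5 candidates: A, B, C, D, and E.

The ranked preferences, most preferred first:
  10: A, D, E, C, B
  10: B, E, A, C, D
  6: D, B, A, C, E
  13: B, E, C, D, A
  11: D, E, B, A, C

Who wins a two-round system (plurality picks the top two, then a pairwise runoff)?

D

Round 1 first-place votes: A 10, B 23, C 0, D 17, E 0. B and D advance.
Runoff: B is ranked above D on 23 ballots, D above B on 27.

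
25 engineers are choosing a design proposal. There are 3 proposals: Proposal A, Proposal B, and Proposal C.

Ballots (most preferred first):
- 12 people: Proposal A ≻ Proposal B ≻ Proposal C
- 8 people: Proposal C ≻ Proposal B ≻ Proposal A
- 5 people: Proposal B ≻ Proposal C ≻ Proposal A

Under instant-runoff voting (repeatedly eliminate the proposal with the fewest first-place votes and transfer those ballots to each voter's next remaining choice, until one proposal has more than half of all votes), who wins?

Proposal C

Round 1: Proposal A 12, Proposal B 5, Proposal C 8. Proposal B eliminated.
Round 2: Proposal A 12, Proposal C 13. Proposal C has a majority (≥13).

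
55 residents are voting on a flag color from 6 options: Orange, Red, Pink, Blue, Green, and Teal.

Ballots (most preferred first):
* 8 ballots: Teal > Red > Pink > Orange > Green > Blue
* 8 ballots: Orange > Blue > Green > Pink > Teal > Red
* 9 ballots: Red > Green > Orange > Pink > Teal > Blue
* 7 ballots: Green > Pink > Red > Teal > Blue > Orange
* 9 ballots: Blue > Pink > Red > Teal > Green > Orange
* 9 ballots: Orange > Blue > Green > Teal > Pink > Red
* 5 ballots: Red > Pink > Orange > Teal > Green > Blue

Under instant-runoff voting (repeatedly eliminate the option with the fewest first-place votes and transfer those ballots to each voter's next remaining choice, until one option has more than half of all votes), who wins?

Round 1: Orange 17, Red 14, Pink 0, Blue 9, Green 7, Teal 8. Pink eliminated.
Round 2: Orange 17, Red 14, Blue 9, Green 7, Teal 8. Green eliminated.
Round 3: Orange 17, Red 21, Blue 9, Teal 8. Teal eliminated.
Round 4: Orange 17, Red 29, Blue 9. Red has a majority (≥28).

Red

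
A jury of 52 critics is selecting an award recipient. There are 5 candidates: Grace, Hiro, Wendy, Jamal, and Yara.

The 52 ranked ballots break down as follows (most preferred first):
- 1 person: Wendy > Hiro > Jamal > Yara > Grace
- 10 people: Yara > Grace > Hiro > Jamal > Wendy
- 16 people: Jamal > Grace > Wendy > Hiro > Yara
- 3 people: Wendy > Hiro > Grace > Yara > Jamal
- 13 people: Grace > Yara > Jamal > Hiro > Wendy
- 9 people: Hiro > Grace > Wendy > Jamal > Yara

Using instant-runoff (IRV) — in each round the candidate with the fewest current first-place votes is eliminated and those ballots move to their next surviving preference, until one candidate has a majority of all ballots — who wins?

Grace

Round 1: Grace 13, Hiro 9, Wendy 4, Jamal 16, Yara 10. Wendy eliminated.
Round 2: Grace 13, Hiro 13, Jamal 16, Yara 10. Yara eliminated.
Round 3: Grace 23, Hiro 13, Jamal 16. Hiro eliminated.
Round 4: Grace 35, Jamal 17. Grace has a majority (≥27).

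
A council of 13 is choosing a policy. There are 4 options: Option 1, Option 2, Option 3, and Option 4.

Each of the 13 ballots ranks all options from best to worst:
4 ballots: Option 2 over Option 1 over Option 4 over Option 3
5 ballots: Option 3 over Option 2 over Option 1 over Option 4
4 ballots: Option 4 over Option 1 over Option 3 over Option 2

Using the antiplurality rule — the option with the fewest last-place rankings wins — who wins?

Option 1

Last-place votes: Option 1 0, Option 2 4, Option 3 4, Option 4 5.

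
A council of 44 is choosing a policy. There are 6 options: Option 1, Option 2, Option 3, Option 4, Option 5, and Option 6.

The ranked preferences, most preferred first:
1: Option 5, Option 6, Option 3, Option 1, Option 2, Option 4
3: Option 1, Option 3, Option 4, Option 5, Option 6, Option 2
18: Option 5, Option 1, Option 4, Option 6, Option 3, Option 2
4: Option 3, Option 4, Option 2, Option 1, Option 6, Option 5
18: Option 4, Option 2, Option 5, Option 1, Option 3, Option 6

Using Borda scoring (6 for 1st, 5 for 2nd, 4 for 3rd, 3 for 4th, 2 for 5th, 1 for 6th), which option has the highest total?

Option 4

Option 1: 1×3 + 3×6 + 18×5 + 4×3 + 18×3 = 177
Option 2: 1×2 + 3×1 + 18×1 + 4×4 + 18×5 = 129
Option 3: 1×4 + 3×5 + 18×2 + 4×6 + 18×2 = 115
Option 4: 1×1 + 3×4 + 18×4 + 4×5 + 18×6 = 213
Option 5: 1×6 + 3×3 + 18×6 + 4×1 + 18×4 = 199
Option 6: 1×5 + 3×2 + 18×3 + 4×2 + 18×1 = 91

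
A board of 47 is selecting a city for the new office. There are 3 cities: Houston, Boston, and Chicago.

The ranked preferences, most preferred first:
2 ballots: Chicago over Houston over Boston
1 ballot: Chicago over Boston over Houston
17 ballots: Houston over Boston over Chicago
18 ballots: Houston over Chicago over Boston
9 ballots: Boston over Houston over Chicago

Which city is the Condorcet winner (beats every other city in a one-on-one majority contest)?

Houston

Houston vs Boston: 37–10
Houston vs Chicago: 44–3
Houston beats every other city.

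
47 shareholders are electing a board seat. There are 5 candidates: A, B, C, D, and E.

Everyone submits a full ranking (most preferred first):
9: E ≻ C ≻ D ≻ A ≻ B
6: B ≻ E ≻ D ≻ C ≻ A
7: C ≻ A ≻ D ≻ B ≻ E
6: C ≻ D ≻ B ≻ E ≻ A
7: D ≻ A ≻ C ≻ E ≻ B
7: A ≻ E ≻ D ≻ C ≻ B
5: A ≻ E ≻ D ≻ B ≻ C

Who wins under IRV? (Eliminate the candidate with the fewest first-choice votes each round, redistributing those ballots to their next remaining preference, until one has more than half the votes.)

A

Round 1: A 12, B 6, C 13, D 7, E 9. B eliminated.
Round 2: A 12, C 13, D 7, E 15. D eliminated.
Round 3: A 19, C 13, E 15. C eliminated.
Round 4: A 26, E 21. A has a majority (≥24).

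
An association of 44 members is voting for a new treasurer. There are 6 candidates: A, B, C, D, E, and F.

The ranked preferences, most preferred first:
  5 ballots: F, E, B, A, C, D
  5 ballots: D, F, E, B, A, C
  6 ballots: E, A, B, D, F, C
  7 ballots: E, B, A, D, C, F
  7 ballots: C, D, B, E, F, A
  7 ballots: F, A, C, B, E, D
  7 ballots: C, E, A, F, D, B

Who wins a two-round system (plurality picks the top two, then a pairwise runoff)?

E

Round 1 first-place votes: A 0, B 0, C 14, D 5, E 13, F 12. C and E advance.
Runoff: C is ranked above E on 21 ballots, E above C on 23.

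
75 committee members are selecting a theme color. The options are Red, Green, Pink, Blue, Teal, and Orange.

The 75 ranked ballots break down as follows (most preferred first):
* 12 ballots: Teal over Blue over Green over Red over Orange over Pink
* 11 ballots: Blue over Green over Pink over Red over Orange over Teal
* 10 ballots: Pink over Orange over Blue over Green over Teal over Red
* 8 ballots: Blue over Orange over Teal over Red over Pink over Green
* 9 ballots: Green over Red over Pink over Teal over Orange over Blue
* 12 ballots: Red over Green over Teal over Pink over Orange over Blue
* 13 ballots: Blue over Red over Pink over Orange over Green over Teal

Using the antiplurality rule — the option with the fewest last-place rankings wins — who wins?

Last-place votes: Red 10, Green 8, Pink 12, Blue 21, Teal 24, Orange 0.

Orange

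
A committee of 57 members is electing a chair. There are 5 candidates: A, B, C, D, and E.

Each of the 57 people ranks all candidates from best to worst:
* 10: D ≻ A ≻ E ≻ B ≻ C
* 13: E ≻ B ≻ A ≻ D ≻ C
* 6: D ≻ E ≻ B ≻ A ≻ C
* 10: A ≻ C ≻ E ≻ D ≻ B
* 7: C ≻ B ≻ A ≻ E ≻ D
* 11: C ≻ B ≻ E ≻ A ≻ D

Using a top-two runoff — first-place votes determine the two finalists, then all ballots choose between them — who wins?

Round 1 first-place votes: A 10, B 0, C 18, D 16, E 13. C and D advance.
Runoff: C is ranked above D on 28 ballots, D above C on 29.

D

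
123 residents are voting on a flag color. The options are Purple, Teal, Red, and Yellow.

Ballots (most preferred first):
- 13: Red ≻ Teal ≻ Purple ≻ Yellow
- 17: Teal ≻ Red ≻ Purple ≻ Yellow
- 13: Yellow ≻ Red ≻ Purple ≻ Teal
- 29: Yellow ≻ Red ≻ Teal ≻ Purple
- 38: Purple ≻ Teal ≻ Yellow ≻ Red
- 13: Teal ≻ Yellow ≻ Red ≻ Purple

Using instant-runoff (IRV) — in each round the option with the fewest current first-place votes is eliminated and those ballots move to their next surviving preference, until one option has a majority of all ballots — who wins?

Teal

Round 1: Purple 38, Teal 30, Red 13, Yellow 42. Red eliminated.
Round 2: Purple 38, Teal 43, Yellow 42. Purple eliminated.
Round 3: Teal 81, Yellow 42. Teal has a majority (≥62).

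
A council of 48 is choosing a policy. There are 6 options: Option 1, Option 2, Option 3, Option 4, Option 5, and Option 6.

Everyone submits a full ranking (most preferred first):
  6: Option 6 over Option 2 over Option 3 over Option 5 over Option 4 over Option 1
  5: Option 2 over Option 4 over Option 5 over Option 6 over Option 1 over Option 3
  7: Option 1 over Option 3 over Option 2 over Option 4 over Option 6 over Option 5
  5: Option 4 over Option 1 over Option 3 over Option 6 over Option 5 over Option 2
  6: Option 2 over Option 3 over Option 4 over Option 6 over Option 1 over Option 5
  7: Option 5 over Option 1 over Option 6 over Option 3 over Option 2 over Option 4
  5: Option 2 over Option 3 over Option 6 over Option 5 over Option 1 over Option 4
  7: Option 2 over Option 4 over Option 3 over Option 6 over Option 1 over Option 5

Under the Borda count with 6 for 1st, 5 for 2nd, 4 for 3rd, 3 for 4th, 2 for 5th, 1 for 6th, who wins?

Option 1: 6×1 + 5×2 + 7×6 + 5×5 + 6×2 + 7×5 + 5×2 + 7×2 = 154
Option 2: 6×5 + 5×6 + 7×4 + 5×1 + 6×6 + 7×2 + 5×6 + 7×6 = 215
Option 3: 6×4 + 5×1 + 7×5 + 5×4 + 6×5 + 7×3 + 5×5 + 7×4 = 188
Option 4: 6×2 + 5×5 + 7×3 + 5×6 + 6×4 + 7×1 + 5×1 + 7×5 = 159
Option 5: 6×3 + 5×4 + 7×1 + 5×2 + 6×1 + 7×6 + 5×3 + 7×1 = 125
Option 6: 6×6 + 5×3 + 7×2 + 5×3 + 6×3 + 7×4 + 5×4 + 7×3 = 167

Option 2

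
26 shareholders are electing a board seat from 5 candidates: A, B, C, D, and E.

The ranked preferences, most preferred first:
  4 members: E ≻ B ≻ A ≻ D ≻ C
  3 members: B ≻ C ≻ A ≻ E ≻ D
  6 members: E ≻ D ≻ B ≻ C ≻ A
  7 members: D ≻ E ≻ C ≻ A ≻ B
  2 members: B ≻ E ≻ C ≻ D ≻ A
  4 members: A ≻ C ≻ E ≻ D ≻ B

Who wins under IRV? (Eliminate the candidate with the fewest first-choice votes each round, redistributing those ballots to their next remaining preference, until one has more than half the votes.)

Round 1: A 4, B 5, C 0, D 7, E 10. C eliminated.
Round 2: A 4, B 5, D 7, E 10. A eliminated.
Round 3: B 5, D 7, E 14. E has a majority (≥14).

E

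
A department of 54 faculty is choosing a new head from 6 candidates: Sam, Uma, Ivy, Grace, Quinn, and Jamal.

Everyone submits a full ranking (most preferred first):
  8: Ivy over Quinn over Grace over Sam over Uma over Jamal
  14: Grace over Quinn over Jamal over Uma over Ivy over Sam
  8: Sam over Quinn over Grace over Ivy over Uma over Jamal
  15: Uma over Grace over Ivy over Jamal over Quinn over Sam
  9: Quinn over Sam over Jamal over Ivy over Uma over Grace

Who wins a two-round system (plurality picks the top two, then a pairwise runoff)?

Grace

Round 1 first-place votes: Sam 8, Uma 15, Ivy 8, Grace 14, Quinn 9, Jamal 0. Uma and Grace advance.
Runoff: Uma is ranked above Grace on 24 ballots, Grace above Uma on 30.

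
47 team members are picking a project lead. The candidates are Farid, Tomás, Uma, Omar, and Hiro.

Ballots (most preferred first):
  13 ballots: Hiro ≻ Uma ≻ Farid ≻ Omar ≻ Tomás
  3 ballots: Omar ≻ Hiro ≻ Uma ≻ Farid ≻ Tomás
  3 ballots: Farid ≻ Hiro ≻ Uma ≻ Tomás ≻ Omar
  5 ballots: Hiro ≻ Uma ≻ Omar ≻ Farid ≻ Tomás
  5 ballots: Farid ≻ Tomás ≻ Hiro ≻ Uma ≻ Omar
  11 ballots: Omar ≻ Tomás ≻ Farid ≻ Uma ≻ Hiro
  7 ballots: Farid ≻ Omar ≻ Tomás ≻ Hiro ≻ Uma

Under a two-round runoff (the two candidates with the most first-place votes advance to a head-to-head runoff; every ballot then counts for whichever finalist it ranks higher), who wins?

Round 1 first-place votes: Farid 15, Tomás 0, Uma 0, Omar 14, Hiro 18. Hiro and Farid advance.
Runoff: Hiro is ranked above Farid on 21 ballots, Farid above Hiro on 26.

Farid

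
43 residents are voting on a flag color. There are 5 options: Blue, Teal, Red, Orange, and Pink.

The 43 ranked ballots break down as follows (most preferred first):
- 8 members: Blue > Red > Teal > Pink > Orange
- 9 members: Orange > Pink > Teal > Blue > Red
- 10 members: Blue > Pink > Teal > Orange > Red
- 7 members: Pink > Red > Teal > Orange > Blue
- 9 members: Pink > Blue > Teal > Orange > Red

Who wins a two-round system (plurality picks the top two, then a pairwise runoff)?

Round 1 first-place votes: Blue 18, Teal 0, Red 0, Orange 9, Pink 16. Blue and Pink advance.
Runoff: Blue is ranked above Pink on 18 ballots, Pink above Blue on 25.

Pink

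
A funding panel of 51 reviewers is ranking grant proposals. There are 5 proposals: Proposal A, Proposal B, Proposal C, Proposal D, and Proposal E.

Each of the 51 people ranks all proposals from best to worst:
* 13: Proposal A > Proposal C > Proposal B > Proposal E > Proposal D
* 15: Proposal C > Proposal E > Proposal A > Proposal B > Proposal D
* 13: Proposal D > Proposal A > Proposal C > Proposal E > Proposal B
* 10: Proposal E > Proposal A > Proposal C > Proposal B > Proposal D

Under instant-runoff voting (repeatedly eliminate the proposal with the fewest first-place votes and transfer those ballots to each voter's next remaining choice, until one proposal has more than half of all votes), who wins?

Proposal A

Round 1: Proposal A 13, Proposal B 0, Proposal C 15, Proposal D 13, Proposal E 10. Proposal B eliminated.
Round 2: Proposal A 13, Proposal C 15, Proposal D 13, Proposal E 10. Proposal E eliminated.
Round 3: Proposal A 23, Proposal C 15, Proposal D 13. Proposal D eliminated.
Round 4: Proposal A 36, Proposal C 15. Proposal A has a majority (≥26).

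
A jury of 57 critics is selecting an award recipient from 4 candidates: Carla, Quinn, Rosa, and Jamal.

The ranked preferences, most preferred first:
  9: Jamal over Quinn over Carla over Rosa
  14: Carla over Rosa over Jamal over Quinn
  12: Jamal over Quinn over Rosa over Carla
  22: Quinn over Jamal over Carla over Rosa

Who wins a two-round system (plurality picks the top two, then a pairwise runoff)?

Jamal

Round 1 first-place votes: Carla 14, Quinn 22, Rosa 0, Jamal 21. Quinn and Jamal advance.
Runoff: Quinn is ranked above Jamal on 22 ballots, Jamal above Quinn on 35.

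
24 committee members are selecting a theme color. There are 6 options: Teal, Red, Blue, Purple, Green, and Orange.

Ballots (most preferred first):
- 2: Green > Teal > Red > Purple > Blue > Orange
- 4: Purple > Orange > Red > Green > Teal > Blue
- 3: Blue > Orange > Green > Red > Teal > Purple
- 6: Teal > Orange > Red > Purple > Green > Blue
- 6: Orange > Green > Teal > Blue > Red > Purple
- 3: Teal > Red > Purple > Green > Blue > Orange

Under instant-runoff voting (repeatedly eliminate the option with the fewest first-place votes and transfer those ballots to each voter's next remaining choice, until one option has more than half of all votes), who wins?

Round 1: Teal 9, Red 0, Blue 3, Purple 4, Green 2, Orange 6. Red eliminated.
Round 2: Teal 9, Blue 3, Purple 4, Green 2, Orange 6. Green eliminated.
Round 3: Teal 11, Blue 3, Purple 4, Orange 6. Blue eliminated.
Round 4: Teal 11, Purple 4, Orange 9. Purple eliminated.
Round 5: Teal 11, Orange 13. Orange has a majority (≥13).

Orange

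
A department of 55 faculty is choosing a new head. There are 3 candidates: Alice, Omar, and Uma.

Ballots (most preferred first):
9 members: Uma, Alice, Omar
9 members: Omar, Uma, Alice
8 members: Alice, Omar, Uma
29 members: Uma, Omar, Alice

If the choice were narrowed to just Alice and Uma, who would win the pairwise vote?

Alice is ranked above Uma on 8 ballots; Uma above Alice on 47.

Uma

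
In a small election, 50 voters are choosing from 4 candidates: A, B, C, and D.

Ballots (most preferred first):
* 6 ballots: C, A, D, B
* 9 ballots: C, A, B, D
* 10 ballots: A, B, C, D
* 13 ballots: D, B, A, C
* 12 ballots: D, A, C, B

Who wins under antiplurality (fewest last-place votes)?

A

Last-place votes: A 0, B 18, C 13, D 19.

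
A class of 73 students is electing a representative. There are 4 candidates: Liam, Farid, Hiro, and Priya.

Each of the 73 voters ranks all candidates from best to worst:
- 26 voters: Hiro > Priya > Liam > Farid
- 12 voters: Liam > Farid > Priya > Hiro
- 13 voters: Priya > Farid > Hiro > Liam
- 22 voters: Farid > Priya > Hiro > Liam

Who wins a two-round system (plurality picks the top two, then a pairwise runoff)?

Farid

Round 1 first-place votes: Liam 12, Farid 22, Hiro 26, Priya 13. Hiro and Farid advance.
Runoff: Hiro is ranked above Farid on 26 ballots, Farid above Hiro on 47.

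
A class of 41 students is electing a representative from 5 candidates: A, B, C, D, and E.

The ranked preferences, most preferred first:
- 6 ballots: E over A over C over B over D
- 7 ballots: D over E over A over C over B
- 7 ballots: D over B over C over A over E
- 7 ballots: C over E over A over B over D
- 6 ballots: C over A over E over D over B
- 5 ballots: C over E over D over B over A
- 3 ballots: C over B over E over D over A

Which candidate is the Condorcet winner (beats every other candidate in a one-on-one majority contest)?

C

C vs A: 28–13
C vs B: 34–7
C vs D: 27–14
C vs E: 28–13
C beats every other candidate.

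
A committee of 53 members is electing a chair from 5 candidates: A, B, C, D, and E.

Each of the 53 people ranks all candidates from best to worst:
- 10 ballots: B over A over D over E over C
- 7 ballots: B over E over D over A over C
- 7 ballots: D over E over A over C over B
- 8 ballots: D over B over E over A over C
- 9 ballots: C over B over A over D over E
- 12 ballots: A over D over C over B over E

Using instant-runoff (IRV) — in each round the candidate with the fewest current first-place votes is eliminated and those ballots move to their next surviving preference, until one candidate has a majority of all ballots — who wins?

Round 1: A 12, B 17, C 9, D 15, E 0. E eliminated.
Round 2: A 12, B 17, C 9, D 15. C eliminated.
Round 3: A 12, B 26, D 15. A eliminated.
Round 4: B 26, D 27. D has a majority (≥27).

D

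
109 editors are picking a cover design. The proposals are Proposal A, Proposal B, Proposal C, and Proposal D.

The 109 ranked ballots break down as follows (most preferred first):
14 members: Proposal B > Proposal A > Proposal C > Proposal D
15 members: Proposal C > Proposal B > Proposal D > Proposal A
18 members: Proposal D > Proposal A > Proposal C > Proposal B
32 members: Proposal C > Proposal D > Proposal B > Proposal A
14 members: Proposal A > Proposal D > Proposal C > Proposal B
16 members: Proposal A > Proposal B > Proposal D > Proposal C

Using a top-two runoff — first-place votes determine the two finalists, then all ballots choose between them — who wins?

Round 1 first-place votes: Proposal A 30, Proposal B 14, Proposal C 47, Proposal D 18. Proposal C and Proposal A advance.
Runoff: Proposal C is ranked above Proposal A on 47 ballots, Proposal A above Proposal C on 62.

Proposal A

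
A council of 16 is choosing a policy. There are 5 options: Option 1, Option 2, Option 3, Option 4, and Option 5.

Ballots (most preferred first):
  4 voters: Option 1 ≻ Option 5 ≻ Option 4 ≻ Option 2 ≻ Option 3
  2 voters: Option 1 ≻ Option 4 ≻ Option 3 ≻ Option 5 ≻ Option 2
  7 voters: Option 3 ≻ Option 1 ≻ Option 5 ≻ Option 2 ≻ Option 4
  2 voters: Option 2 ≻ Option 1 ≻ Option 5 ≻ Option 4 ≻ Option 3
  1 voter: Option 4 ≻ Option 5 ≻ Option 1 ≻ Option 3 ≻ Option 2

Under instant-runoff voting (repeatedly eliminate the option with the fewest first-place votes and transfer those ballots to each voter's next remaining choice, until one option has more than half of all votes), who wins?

Option 1

Round 1: Option 1 6, Option 2 2, Option 3 7, Option 4 1, Option 5 0. Option 5 eliminated.
Round 2: Option 1 6, Option 2 2, Option 3 7, Option 4 1. Option 4 eliminated.
Round 3: Option 1 7, Option 2 2, Option 3 7. Option 2 eliminated.
Round 4: Option 1 9, Option 3 7. Option 1 has a majority (≥9).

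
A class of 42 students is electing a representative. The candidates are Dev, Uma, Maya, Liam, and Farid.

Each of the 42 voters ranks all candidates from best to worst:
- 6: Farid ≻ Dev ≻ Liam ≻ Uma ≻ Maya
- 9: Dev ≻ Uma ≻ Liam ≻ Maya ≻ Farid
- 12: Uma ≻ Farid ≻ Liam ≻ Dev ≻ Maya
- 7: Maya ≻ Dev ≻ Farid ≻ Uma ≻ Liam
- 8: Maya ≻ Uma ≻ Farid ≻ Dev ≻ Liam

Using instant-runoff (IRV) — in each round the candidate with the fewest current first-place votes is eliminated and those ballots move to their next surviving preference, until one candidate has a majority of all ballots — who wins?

Round 1: Dev 9, Uma 12, Maya 15, Liam 0, Farid 6. Liam eliminated.
Round 2: Dev 9, Uma 12, Maya 15, Farid 6. Farid eliminated.
Round 3: Dev 15, Uma 12, Maya 15. Uma eliminated.
Round 4: Dev 27, Maya 15. Dev has a majority (≥22).

Dev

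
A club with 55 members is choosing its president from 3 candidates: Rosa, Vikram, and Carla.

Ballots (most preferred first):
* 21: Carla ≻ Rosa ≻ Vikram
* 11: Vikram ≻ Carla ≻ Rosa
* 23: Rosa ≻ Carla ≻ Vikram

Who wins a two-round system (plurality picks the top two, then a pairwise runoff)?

Round 1 first-place votes: Rosa 23, Vikram 11, Carla 21. Rosa and Carla advance.
Runoff: Rosa is ranked above Carla on 23 ballots, Carla above Rosa on 32.

Carla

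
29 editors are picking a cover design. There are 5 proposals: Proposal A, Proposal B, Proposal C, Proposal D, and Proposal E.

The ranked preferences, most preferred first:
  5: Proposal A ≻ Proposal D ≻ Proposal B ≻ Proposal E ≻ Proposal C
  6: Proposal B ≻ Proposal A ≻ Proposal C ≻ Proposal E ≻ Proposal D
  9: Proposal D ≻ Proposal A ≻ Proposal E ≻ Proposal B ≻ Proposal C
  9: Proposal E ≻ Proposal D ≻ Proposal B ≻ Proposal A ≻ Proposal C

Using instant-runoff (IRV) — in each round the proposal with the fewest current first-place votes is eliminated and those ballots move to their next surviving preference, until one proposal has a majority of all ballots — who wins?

Round 1: Proposal A 5, Proposal B 6, Proposal C 0, Proposal D 9, Proposal E 9. Proposal C eliminated.
Round 2: Proposal A 5, Proposal B 6, Proposal D 9, Proposal E 9. Proposal A eliminated.
Round 3: Proposal B 6, Proposal D 14, Proposal E 9. Proposal B eliminated.
Round 4: Proposal D 14, Proposal E 15. Proposal E has a majority (≥15).

Proposal E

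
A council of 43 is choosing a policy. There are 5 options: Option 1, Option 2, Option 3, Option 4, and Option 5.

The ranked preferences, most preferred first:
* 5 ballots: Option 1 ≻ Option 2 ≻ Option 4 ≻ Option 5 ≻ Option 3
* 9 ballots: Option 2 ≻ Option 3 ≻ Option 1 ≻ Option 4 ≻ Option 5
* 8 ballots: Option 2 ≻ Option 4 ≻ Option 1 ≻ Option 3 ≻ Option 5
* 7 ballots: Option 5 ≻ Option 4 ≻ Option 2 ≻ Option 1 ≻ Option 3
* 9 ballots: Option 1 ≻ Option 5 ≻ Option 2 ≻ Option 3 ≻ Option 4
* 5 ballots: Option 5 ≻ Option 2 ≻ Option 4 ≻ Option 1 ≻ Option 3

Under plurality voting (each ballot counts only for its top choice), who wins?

First-place votes: Option 1 14, Option 2 17, Option 3 0, Option 4 0, Option 5 12.

Option 2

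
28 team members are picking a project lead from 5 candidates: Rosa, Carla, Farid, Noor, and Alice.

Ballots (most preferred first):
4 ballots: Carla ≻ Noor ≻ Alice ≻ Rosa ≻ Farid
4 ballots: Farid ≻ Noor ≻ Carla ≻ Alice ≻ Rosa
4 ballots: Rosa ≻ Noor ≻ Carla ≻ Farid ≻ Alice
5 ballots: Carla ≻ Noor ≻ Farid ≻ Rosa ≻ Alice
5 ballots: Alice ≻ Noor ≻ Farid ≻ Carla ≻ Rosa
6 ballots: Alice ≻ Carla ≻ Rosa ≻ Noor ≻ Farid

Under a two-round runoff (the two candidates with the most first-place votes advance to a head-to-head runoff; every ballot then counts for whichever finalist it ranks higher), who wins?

Round 1 first-place votes: Rosa 4, Carla 9, Farid 4, Noor 0, Alice 11. Alice and Carla advance.
Runoff: Alice is ranked above Carla on 11 ballots, Carla above Alice on 17.

Carla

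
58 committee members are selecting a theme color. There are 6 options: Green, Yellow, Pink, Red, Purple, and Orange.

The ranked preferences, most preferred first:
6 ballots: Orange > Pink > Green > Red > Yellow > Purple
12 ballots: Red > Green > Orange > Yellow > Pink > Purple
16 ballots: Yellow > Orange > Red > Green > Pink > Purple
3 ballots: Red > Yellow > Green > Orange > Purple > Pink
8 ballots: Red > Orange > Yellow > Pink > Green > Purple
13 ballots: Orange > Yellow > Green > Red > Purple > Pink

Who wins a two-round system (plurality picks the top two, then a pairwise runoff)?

Orange

Round 1 first-place votes: Green 0, Yellow 16, Pink 0, Red 23, Purple 0, Orange 19. Red and Orange advance.
Runoff: Red is ranked above Orange on 23 ballots, Orange above Red on 35.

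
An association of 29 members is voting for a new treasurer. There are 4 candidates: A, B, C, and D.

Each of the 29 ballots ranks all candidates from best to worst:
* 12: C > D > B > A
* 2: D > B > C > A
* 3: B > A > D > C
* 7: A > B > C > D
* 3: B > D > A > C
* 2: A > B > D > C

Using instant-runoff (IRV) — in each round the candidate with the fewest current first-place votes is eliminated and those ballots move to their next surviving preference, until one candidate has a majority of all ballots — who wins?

Round 1: A 9, B 6, C 12, D 2. D eliminated.
Round 2: A 9, B 8, C 12. B eliminated.
Round 3: A 15, C 14. A has a majority (≥15).

A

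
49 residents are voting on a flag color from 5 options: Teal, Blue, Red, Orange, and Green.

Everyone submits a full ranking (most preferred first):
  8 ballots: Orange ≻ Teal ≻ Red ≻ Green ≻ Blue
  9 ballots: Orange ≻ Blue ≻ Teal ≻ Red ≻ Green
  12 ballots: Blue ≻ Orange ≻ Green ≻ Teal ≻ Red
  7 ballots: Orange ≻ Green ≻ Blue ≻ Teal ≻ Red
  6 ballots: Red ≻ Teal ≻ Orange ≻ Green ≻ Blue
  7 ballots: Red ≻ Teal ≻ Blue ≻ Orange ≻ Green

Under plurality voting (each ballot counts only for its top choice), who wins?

First-place votes: Teal 0, Blue 12, Red 13, Orange 24, Green 0.

Orange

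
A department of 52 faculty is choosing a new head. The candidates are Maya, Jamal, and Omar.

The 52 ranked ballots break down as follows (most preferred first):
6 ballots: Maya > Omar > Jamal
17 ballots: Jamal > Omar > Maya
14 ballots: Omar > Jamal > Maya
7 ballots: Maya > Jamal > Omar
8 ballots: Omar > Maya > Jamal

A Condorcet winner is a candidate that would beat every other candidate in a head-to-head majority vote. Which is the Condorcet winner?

Omar vs Maya: 39–13
Omar vs Jamal: 28–24
Omar beats every other candidate.

Omar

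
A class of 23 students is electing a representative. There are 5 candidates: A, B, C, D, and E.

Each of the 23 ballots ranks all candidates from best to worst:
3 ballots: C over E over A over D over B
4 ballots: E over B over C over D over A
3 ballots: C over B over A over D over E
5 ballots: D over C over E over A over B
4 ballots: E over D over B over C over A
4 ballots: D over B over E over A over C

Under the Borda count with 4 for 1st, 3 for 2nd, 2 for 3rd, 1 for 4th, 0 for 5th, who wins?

E

A: 3×2 + 4×0 + 3×2 + 5×1 + 4×0 + 4×1 = 21
B: 3×0 + 4×3 + 3×3 + 5×0 + 4×2 + 4×3 = 41
C: 3×4 + 4×2 + 3×4 + 5×3 + 4×1 + 4×0 = 51
D: 3×1 + 4×1 + 3×1 + 5×4 + 4×3 + 4×4 = 58
E: 3×3 + 4×4 + 3×0 + 5×2 + 4×4 + 4×2 = 59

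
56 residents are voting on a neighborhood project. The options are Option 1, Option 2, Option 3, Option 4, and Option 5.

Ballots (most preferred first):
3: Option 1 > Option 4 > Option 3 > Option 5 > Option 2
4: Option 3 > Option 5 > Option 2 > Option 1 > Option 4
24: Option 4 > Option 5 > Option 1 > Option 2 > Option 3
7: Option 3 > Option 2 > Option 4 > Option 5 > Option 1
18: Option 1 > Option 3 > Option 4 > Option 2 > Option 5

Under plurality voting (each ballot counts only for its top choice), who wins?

First-place votes: Option 1 21, Option 2 0, Option 3 11, Option 4 24, Option 5 0.

Option 4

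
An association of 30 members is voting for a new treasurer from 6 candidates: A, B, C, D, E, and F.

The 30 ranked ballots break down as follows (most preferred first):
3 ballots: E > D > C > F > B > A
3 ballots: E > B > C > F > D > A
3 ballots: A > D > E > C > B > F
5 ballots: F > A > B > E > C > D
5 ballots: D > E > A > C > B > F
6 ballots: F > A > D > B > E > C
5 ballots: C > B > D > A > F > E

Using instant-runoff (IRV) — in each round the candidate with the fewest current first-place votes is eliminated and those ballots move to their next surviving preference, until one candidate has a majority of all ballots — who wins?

D

Round 1: A 3, B 0, C 5, D 5, E 6, F 11. B eliminated.
Round 2: A 3, C 5, D 5, E 6, F 11. A eliminated.
Round 3: C 5, D 8, E 6, F 11. C eliminated.
Round 4: D 13, E 6, F 11. E eliminated.
Round 5: D 16, F 14. D has a majority (≥16).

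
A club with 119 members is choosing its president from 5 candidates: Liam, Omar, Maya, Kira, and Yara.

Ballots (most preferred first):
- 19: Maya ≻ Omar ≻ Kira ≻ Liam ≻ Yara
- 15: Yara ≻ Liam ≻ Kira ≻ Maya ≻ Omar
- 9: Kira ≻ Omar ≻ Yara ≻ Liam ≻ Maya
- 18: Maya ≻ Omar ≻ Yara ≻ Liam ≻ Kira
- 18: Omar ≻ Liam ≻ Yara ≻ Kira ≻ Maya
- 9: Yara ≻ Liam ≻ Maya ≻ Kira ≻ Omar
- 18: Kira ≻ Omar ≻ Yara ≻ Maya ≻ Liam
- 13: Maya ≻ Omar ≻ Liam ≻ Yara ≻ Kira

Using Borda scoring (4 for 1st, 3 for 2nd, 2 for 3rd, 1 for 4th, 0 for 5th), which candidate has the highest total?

Omar

Liam: 19×1 + 15×3 + 9×1 + 18×1 + 18×3 + 9×3 + 18×0 + 13×2 = 198
Omar: 19×3 + 15×0 + 9×3 + 18×3 + 18×4 + 9×0 + 18×3 + 13×3 = 303
Maya: 19×4 + 15×1 + 9×0 + 18×4 + 18×0 + 9×2 + 18×1 + 13×4 = 251
Kira: 19×2 + 15×2 + 9×4 + 18×0 + 18×1 + 9×1 + 18×4 + 13×0 = 203
Yara: 19×0 + 15×4 + 9×2 + 18×2 + 18×2 + 9×4 + 18×2 + 13×1 = 235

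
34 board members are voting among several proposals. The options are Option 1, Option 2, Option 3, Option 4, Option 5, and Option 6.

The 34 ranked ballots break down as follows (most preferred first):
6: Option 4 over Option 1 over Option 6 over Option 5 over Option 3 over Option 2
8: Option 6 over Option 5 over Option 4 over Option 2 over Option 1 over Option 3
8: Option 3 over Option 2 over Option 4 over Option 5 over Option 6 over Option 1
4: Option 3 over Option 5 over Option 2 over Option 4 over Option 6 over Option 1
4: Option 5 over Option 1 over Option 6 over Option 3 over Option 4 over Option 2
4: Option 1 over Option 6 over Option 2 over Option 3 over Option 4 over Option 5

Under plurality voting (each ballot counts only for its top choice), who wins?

First-place votes: Option 1 4, Option 2 0, Option 3 12, Option 4 6, Option 5 4, Option 6 8.

Option 3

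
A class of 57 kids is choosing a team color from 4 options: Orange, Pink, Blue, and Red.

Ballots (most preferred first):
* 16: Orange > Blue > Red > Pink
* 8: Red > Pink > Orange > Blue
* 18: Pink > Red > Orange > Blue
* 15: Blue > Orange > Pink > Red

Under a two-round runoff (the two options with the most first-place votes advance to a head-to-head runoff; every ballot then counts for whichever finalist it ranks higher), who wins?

Round 1 first-place votes: Orange 16, Pink 18, Blue 15, Red 8. Pink and Orange advance.
Runoff: Pink is ranked above Orange on 26 ballots, Orange above Pink on 31.

Orange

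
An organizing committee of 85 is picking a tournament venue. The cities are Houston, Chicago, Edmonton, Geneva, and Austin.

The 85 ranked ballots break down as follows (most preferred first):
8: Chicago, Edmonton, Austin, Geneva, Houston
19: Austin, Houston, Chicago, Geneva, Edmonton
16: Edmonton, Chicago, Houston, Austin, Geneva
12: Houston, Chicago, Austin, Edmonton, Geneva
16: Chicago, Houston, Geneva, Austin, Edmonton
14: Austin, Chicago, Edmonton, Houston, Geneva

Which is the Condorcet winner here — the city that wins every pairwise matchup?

Chicago vs Houston: 54–31
Chicago vs Edmonton: 69–16
Chicago vs Geneva: 85–0
Chicago vs Austin: 52–33
Chicago beats every other city.

Chicago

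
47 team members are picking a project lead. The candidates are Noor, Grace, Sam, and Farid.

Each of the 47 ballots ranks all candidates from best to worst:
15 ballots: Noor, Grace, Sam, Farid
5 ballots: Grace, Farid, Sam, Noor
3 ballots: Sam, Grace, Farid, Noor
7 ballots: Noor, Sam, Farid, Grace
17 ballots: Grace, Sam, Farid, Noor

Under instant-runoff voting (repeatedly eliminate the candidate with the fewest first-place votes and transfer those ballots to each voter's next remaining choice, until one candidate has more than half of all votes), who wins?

Round 1: Noor 22, Grace 22, Sam 3, Farid 0. Farid eliminated.
Round 2: Noor 22, Grace 22, Sam 3. Sam eliminated.
Round 3: Noor 22, Grace 25. Grace has a majority (≥24).

Grace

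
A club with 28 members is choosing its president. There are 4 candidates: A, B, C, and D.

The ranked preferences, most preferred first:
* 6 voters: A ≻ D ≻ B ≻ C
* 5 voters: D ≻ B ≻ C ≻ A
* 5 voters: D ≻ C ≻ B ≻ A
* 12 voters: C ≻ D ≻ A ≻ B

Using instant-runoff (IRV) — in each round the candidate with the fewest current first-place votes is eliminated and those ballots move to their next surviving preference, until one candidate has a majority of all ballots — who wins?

Round 1: A 6, B 0, C 12, D 10. B eliminated.
Round 2: A 6, C 12, D 10. A eliminated.
Round 3: C 12, D 16. D has a majority (≥15).

D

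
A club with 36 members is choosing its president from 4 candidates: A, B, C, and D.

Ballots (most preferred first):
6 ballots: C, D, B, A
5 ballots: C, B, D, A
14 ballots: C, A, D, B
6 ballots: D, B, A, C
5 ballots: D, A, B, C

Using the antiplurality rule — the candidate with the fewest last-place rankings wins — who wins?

Last-place votes: A 11, B 14, C 11, D 0.

D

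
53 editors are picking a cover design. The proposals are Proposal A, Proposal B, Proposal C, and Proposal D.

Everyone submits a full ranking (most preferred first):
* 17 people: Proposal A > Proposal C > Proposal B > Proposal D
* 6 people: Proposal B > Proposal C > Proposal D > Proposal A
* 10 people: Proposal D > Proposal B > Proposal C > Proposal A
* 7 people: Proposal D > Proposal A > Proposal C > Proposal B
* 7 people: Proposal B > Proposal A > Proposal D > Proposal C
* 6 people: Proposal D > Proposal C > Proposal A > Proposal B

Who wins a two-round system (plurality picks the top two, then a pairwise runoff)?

Round 1 first-place votes: Proposal A 17, Proposal B 13, Proposal C 0, Proposal D 23. Proposal D and Proposal A advance.
Runoff: Proposal D is ranked above Proposal A on 29 ballots, Proposal A above Proposal D on 24.

Proposal D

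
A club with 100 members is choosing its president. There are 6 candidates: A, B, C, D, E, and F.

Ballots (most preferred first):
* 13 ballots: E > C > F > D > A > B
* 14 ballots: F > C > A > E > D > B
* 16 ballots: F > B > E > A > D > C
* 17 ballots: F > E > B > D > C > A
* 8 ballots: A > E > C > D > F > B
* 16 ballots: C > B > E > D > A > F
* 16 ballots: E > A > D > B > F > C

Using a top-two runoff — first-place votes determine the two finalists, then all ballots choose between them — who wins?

Round 1 first-place votes: A 8, B 0, C 16, D 0, E 29, F 47. F and E advance.
Runoff: F is ranked above E on 47 ballots, E above F on 53.

E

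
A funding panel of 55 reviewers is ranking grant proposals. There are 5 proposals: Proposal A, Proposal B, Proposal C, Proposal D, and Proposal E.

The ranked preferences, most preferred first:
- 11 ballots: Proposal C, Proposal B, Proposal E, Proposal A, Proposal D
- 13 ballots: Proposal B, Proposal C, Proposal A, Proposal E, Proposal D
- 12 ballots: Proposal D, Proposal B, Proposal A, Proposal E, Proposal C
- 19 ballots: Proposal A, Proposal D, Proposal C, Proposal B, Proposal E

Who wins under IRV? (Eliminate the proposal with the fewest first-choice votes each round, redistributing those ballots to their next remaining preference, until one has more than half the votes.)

Proposal B

Round 1: Proposal A 19, Proposal B 13, Proposal C 11, Proposal D 12, Proposal E 0. Proposal E eliminated.
Round 2: Proposal A 19, Proposal B 13, Proposal C 11, Proposal D 12. Proposal C eliminated.
Round 3: Proposal A 19, Proposal B 24, Proposal D 12. Proposal D eliminated.
Round 4: Proposal A 19, Proposal B 36. Proposal B has a majority (≥28).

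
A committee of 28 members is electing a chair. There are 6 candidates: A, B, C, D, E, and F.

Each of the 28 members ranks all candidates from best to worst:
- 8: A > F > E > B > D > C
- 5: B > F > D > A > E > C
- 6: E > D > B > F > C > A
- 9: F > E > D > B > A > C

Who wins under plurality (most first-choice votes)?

First-place votes: A 8, B 5, C 0, D 0, E 6, F 9.

F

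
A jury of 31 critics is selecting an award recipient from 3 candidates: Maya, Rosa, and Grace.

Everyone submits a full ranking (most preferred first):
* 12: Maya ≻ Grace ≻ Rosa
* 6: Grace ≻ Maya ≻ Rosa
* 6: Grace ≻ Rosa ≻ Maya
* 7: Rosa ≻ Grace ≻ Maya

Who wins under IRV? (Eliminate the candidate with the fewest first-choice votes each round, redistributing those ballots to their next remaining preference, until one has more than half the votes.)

Grace

Round 1: Maya 12, Rosa 7, Grace 12. Rosa eliminated.
Round 2: Maya 12, Grace 19. Grace has a majority (≥16).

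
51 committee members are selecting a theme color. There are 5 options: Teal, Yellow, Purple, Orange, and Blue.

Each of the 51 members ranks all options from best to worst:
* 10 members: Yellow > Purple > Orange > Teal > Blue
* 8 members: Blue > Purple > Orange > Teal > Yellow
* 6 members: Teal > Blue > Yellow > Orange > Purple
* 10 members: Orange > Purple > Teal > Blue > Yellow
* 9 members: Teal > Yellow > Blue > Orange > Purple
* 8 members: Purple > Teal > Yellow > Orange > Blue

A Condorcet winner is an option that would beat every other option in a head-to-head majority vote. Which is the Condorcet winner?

Purple

Purple vs Teal: 36–15
Purple vs Yellow: 26–25
Purple vs Orange: 26–25
Purple vs Blue: 28–23
Purple beats every other option.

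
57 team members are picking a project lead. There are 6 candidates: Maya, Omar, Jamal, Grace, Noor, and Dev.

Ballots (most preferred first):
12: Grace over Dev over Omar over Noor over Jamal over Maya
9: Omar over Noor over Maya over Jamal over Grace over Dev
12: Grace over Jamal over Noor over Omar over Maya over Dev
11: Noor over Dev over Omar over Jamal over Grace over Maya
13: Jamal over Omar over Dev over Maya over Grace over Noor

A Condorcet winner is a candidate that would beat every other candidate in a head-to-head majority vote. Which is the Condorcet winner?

Omar

Omar vs Maya: 57–0
Omar vs Jamal: 32–25
Omar vs Grace: 33–24
Omar vs Noor: 34–23
Omar vs Dev: 34–23
Omar beats every other candidate.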